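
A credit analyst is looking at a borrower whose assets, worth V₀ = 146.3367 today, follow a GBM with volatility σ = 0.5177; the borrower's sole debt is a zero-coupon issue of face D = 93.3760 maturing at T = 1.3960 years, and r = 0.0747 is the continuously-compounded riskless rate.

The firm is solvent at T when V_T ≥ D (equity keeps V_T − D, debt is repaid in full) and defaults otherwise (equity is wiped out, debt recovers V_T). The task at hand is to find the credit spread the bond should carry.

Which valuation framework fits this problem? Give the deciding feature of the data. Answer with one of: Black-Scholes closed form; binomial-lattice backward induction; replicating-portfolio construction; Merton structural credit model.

Key observation: a levered firm with one bullet debt due at 1.3960 years is the canonical structural-credit setup: equity is a call on the firm's assets struck at the face value.

framework: Merton structural credit model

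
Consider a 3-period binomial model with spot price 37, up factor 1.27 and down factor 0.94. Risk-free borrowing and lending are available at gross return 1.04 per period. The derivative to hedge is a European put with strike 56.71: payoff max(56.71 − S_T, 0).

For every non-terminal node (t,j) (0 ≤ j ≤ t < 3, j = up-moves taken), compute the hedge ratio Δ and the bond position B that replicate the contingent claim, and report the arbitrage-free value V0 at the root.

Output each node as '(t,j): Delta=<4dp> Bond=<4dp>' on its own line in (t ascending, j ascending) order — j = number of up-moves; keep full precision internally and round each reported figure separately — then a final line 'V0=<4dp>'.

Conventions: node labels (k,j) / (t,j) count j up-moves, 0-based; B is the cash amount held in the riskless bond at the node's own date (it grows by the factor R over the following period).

(0,0): Delta=-0.8673 Bond=45.9782
(1,0): Delta=-1.0000 Bond=52.4316
(1,1): Delta=-0.6415 Bond=37.2045
(2,0): Delta=-1.0000 Bond=54.5288
(2,1): Delta=-1.0000 Bond=54.5288
(2,2): Delta=-0.0311 Bond=2.2696
V0=13.8870

No-arbitrage ⇒ martingale measure with p* = (R−d)/(u−d) = 0.3030.
Expiry values: V(3,0)=25.9784, V(3,1)=15.1896, V(3,2)=0.6133, V(3,3)=0.0000
(2,0): S=32.6932. Δ = (V_up−V_dn)/(S_up−S_dn) = (15.1896−25.9784)/(41.5204−30.7316) = -1.0000. V = [p*·15.1896 + (1−p*)·25.9784]/1.04 = 21.8356. B = V − Δ·S = 54.5288.
(2,1): S=44.1706. Δ = (V_up−V_dn)/(S_up−S_dn) = (0.6133−15.1896)/(56.0967−41.5204) = -1.0000. V = [p*·0.6133 + (1−p*)·15.1896]/1.04 = 10.3582. B = V − Δ·S = 54.5288.
(2,2): S=59.6773. Δ = (V_up−V_dn)/(S_up−S_dn) = (0.0000−0.6133)/(75.7902−56.0967) = -0.0311. V = [p*·0.0000 + (1−p*)·0.6133]/1.04 = 0.4110. B = V − Δ·S = 2.2696.
(1,0): S=34.7800. Δ = (V_up−V_dn)/(S_up−S_dn) = (10.3582−21.8356)/(44.1706−32.6932) = -1.0000. V = [p*·10.3582 + (1−p*)·21.8356]/1.04 = 17.6516. B = V − Δ·S = 52.4316.
(1,1): S=46.9900. Δ = (V_up−V_dn)/(S_up−S_dn) = (0.4110−10.3582)/(59.6773−44.1706) = -0.6415. V = [p*·0.4110 + (1−p*)·10.3582]/1.04 = 7.0615. B = V − Δ·S = 37.2045.
(0,0): S=37.0000. Δ = (V_up−V_dn)/(S_up−S_dn) = (7.0615−17.6516)/(46.9900−34.7800) = -0.8673. V = [p*·7.0615 + (1−p*)·17.6516]/1.04 = 13.8870. B = V − Δ·S = 45.9782.
Sanity check at the root: Δ(0,0)·S0 + B(0,0) reproduces V0 = 13.8870.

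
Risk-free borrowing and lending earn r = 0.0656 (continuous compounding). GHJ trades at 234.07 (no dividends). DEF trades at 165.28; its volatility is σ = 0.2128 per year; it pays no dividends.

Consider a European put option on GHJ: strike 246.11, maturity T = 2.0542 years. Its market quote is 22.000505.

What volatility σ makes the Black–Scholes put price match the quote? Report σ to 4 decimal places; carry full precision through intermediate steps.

sigma = 0.2393

At σ = 0.2393 the Black–Scholes value reproduces the quote:
σ√T = 0.2393·√2.0542 = 0.342976
d₁ = (ln(S/K) + (r+σ²/2)T) / (σ√T) = (ln(234.07/246.11) + (0.0656+0.2393²/2)·2.0542) / 0.342976 = (-0.050158 + 0.193572) / 0.342976 = 0.418144
d₂ = d₁ − σ√T = 0.418144 − 0.342976 = 0.075168
e^{−rT} = 0.873930
N(−d₁) = 0.337921,  N(−d₂) = 0.470041
V = K·e^{−rT}·N(−d₂) − S·N(−d₁) = 101.097645 − 79.097140 = 22.000505 (matching the quote); vega is positive throughout, so no other σ reproduces this price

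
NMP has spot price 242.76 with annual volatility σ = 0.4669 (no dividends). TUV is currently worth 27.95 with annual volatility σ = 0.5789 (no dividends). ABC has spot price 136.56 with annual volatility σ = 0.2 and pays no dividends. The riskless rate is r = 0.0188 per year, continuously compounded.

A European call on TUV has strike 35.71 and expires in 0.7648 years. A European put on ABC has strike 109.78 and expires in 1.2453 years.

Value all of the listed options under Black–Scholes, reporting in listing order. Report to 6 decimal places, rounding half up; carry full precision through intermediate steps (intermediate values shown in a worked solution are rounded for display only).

price(TUV call K=35.71) = 3.311237
price(ABC put K=109.78) = 1.908945

[TUV call K=35.71]
σ√T = 0.5789·√0.7648 = 0.506265
d₁ = (ln(S/K) + (r+σ²/2)T) / (σ√T) = (ln(27.95/35.71) + (0.0188+0.5789²/2)·0.7648) / 0.506265 = (-0.245014 + 0.142530) / 0.506265 = -0.202431
d₂ = d₁ − σ√T = -0.202431 − 0.506265 = -0.708695
e^{−rT} = 0.985725
N(d₁) = 0.419790,  N(d₂) = 0.239257
price = S·N(d₁) − K·e^{−rT}·N(d₂) = 11.733132 − 8.421895 = 3.311237
[ABC put K=109.78]
σ√T = 0.2·√1.2453 = 0.223186
d₁ = (ln(S/K) + (r+σ²/2)T) / (σ√T) = (ln(136.56/109.78) + (0.0188+0.2²/2)·1.2453) / 0.223186 = (0.218286 + 0.048318) / 0.223186 = 1.194534
d₂ = d₁ − σ√T = 1.194534 − 0.223186 = 0.971348
e^{−rT} = 0.976860
N(−d₁) = 0.116135,  N(−d₂) = 0.165687
price = K·e^{−rT}·N(−d₂) − S·N(−d₁) = 17.768275 − 15.859330 = 1.908945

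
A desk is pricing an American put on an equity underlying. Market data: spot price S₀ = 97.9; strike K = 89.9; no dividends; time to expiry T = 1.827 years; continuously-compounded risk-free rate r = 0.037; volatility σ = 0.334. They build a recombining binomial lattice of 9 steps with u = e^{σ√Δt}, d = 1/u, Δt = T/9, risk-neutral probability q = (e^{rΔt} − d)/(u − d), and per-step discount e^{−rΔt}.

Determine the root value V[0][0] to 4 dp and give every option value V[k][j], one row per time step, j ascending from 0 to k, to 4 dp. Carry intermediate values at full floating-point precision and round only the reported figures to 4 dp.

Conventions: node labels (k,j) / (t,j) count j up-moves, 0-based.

price = 10.9213
tree:
10.9213
15.4160 6.3632
21.1727 9.6004 3.0571
28.1928 14.1172 4.9985 1.0627
36.2756 20.1284 8.0138 1.9047 0.1935
43.7674 27.6442 12.5356 3.3822 0.3804 0.0000
50.2126 36.2756 18.9943 5.9370 0.7477 0.0000 0.0000
55.7573 43.7674 27.5670 10.2723 1.4696 0.0000 0.0000 0.0000
60.5274 50.2126 36.2756 17.4443 2.8885 0.0000 0.0000 0.0000 0.0000
64.6310 55.7573 43.7674 27.5670 5.6776 0.0000 0.0000 0.0000 0.0000 0.0000

Δt=0.20300  u=1.16240  d=0.86029  q=0.48741  discount=0.99252
step 9 (expiry): payoffs max(K−S,0) = 64.6310 55.7573 43.7674 27.5670 5.6776 0.0000 0.0000 0.0000 0.0000 0.0000
k=8: (k=8,j=0): S=29.3726, K−S=60.5274, hold=59.8547 ⇒ V=60.5274 exercise | (k=8,j=1): S=39.6874, K−S=50.2126, hold=49.5399 ⇒ V=50.2126 exercise | (k=8,j=2): S=53.6244, K−S=36.2756, hold=35.6029 ⇒ V=36.2756 exercise | (k=8,j=3): S=72.4557, K−S=17.4443, hold=16.7716 ⇒ V=17.4443 exercise | (k=8,j=4): S=97.9000, K−S=0.0000, hold=2.8885 ⇒ V=2.8885 continue | (k=8,j=5): S=132.2795, K−S=0.0000, hold=0.0000 ⇒ V=0.0000 continue | (k=8,j=6): S=178.7321, K−S=0.0000, hold=0.0000 ⇒ V=0.0000 continue | (k=8,j=7): S=241.4975, K−S=0.0000, hold=0.0000 ⇒ V=0.0000 continue | (k=8,j=8): S=326.3042, K−S=0.0000, hold=0.0000 ⇒ V=0.0000 continue
k=7: (k=7,j=0): S=34.1427, K−S=55.7573, hold=55.0846 ⇒ V=55.7573 exercise | (k=7,j=1): S=46.1326, K−S=43.7674, hold=43.0947 ⇒ V=43.7674 exercise | (k=7,j=2): S=62.3330, K−S=27.5670, hold=26.8943 ⇒ V=27.5670 exercise | (k=7,j=3): S=84.2224, K−S=5.6776, hold=10.2723 ⇒ V=10.2723 continue | (k=7,j=4): S=113.7988, K−S=0.0000, hold=1.4696 ⇒ V=1.4696 continue | (k=7,j=5): S=153.7615, K−S=0.0000, hold=0.0000 ⇒ V=0.0000 continue | (k=7,j=6): S=207.7580, K−S=0.0000, hold=0.0000 ⇒ V=0.0000 continue | (k=7,j=7): S=280.7163, K−S=0.0000, hold=0.0000 ⇒ V=0.0000 continue
k=6: (k=6,j=0): S=39.6874, K−S=50.2126, hold=49.5399 ⇒ V=50.2126 exercise | (k=6,j=1): S=53.6244, K−S=36.2756, hold=35.6029 ⇒ V=36.2756 exercise | (k=6,j=2): S=72.4557, K−S=17.4443, hold=18.9943 ⇒ V=18.9943 continue | (k=6,j=3): S=97.9000, K−S=0.0000, hold=5.9370 ⇒ V=5.9370 continue | (k=6,j=4): S=132.2795, K−S=0.0000, hold=0.7477 ⇒ V=0.7477 continue | (k=6,j=5): S=178.7321, K−S=0.0000, hold=0.0000 ⇒ V=0.0000 continue | (k=6,j=6): S=241.4975, K−S=0.0000, hold=0.0000 ⇒ V=0.0000 continue
k=5: (k=5,j=0): S=46.1326, K−S=43.7674, hold=43.0947 ⇒ V=43.7674 exercise | (k=5,j=1): S=62.3330, K−S=27.5670, hold=27.6442 ⇒ V=27.6442 continue | (k=5,j=2): S=84.2224, K−S=5.6776, hold=12.5356 ⇒ V=12.5356 continue | (k=5,j=3): S=113.7988, K−S=0.0000, hold=3.3822 ⇒ V=3.3822 continue | (k=5,j=4): S=153.7615, K−S=0.0000, hold=0.3804 ⇒ V=0.3804 continue | (k=5,j=5): S=207.7580, K−S=0.0000, hold=0.0000 ⇒ V=0.0000 continue
k=4: (k=4,j=0): S=53.6244, K−S=36.2756, hold=35.6402 ⇒ V=36.2756 exercise | (k=4,j=1): S=72.4557, K−S=17.4443, hold=20.1284 ⇒ V=20.1284 continue | (k=4,j=2): S=97.9000, K−S=0.0000, hold=8.0138 ⇒ V=8.0138 continue | (k=4,j=3): S=132.2795, K−S=0.0000, hold=1.9047 ⇒ V=1.9047 continue | (k=4,j=4): S=178.7321, K−S=0.0000, hold=0.1935 ⇒ V=0.1935 continue
k=3: (k=3,j=0): S=62.3330, K−S=27.5670, hold=28.1928 ⇒ V=28.1928 continue | (k=3,j=1): S=84.2224, K−S=5.6776, hold=14.1172 ⇒ V=14.1172 continue | (k=3,j=2): S=113.7988, K−S=0.0000, hold=4.9985 ⇒ V=4.9985 continue | (k=3,j=3): S=153.7615, K−S=0.0000, hold=1.0627 ⇒ V=1.0627 continue
k=2: (k=2,j=0): S=72.4557, K−S=17.4443, hold=21.1727 ⇒ V=21.1727 continue | (k=2,j=1): S=97.9000, K−S=0.0000, hold=9.6004 ⇒ V=9.6004 continue | (k=2,j=2): S=132.2795, K−S=0.0000, hold=3.0571 ⇒ V=3.0571 continue
k=1: (k=1,j=0): S=84.2224, K−S=5.6776, hold=15.4160 ⇒ V=15.4160 continue | (k=1,j=1): S=113.7988, K−S=0.0000, hold=6.3632 ⇒ V=6.3632 continue
k=0: (k=0,j=0): S=97.9000, K−S=0.0000, hold=10.9213 ⇒ V=10.9213 continue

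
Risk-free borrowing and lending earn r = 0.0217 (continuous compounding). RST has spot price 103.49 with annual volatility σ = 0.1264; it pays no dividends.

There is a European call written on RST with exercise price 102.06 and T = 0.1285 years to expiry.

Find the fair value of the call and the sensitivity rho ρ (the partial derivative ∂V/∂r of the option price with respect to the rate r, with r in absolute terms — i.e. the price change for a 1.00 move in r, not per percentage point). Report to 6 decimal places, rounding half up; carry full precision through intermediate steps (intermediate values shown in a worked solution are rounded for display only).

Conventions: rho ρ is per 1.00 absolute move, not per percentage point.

price = 2.836761
ρ = 8.308800

σ√T = 0.1264·√0.1285 = 0.045310
d₁ = (ln(S/K) + (r+σ²/2)T) / (σ√T) = (ln(103.49/102.06) + (0.0217+0.1264²/2)·0.1285) / 0.045310 = (0.013914 + 0.003815) / 0.045310 = 0.391280
d₂ = d₁ − σ√T = 0.391280 − 0.045310 = 0.345970
e^{−rT} = 0.997215
N(d₁) = 0.652205,  N(d₂) = 0.635317
Call price V = S·N(d₁) − K·e^{−rT}·N(d₂) = 67.496681 − 64.659920 = 2.836761
ρ = K·T·e^{−rT}·N(d₂) = 8.308800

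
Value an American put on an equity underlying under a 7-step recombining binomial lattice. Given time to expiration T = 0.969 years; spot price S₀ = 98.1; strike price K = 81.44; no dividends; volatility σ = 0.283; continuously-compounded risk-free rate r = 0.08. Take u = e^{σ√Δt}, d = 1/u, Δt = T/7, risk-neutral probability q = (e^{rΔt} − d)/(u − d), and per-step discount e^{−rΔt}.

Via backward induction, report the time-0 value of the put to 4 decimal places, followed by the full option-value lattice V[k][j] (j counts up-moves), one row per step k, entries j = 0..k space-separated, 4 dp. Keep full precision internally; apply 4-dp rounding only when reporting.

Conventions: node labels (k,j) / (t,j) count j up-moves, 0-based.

Δt=0.13843, u=1.11104, d=0.90006, q=0.52648, disc=e^(-rΔt)=0.98899
k=7 terminal: V=max(K-S,0) → 34.4969 23.4934 9.9106 0.0000 0.0000 0.0000 0.0000 0.0000
k=6: j=0 S=52.1555 intr=29.2845 cont=28.3876 V=29.2845[EX]; j=1 S=64.3808 intr=17.0592 cont=16.1623 V=17.0592[EX]; j=2 S=79.4717 intr=1.9683 cont=4.6411 V=4.6411[hold]; j=3 S=98.1000 intr=0.0000 cont=0.0000 V=0.0000[hold]; j=4 S=121.0947 intr=0.0000 cont=0.0000 V=0.0000[hold]; j=5 S=149.4795 intr=0.0000 cont=0.0000 V=0.0000[hold]; j=6 S=184.5176 intr=0.0000 cont=0.0000 V=0.0000[hold]
k=5: j=0 S=57.9466 intr=23.4934 cont=22.5964 V=23.4934[EX]; j=1 S=71.5294 intr=9.9106 cont=10.4054 V=10.4054[hold]; j=2 S=88.2960 intr=0.0000 cont=2.1735 V=2.1735[hold]; j=3 S=108.9926 intr=0.0000 cont=0.0000 V=0.0000[hold]; j=4 S=134.5406 intr=0.0000 cont=0.0000 V=0.0000[hold]; j=5 S=166.0771 intr=0.0000 cont=0.0000 V=0.0000[hold]
k=4: j=0 S=64.3808 intr=17.0592 cont=16.4199 V=17.0592[EX]; j=1 S=79.4717 intr=1.9683 cont=6.0046 V=6.0046[hold]; j=2 S=98.1000 intr=0.0000 cont=1.0178 V=1.0178[hold]; j=3 S=121.0947 intr=0.0000 cont=0.0000 V=0.0000[hold]; j=4 S=149.4795 intr=0.0000 cont=0.0000 V=0.0000[hold]
k=3: j=0 S=71.5294 intr=9.9106 cont=11.1153 V=11.1153[hold]; j=1 S=88.2960 intr=0.0000 cont=3.3419 V=3.3419[hold]; j=2 S=108.9926 intr=0.0000 cont=0.4767 V=0.4767[hold]; j=3 S=134.5406 intr=0.0000 cont=0.0000 V=0.0000[hold]
k=2: j=0 S=79.4717 intr=1.9683 cont=6.9454 V=6.9454[hold]; j=1 S=98.1000 intr=0.0000 cont=1.8132 V=1.8132[hold]; j=2 S=121.0947 intr=0.0000 cont=0.2232 V=0.2232[hold]
k=1: j=0 S=88.2960 intr=0.0000 cont=4.1967 V=4.1967[hold]; j=1 S=108.9926 intr=0.0000 cont=0.9654 V=0.9654[hold]
k=0: j=0 S=98.1000 intr=0.0000 cont=2.4679 V=2.4679[hold]

price = 2.4679
tree:
2.4679
4.1967 0.9654
6.9454 1.8132 0.2232
11.1153 3.3419 0.4767 0.0000
17.0592 6.0046 1.0178 0.0000 0.0000
23.4934 10.4054 2.1735 0.0000 0.0000 0.0000
29.2845 17.0592 4.6411 0.0000 0.0000 0.0000 0.0000
34.4969 23.4934 9.9106 0.0000 0.0000 0.0000 0.0000 0.0000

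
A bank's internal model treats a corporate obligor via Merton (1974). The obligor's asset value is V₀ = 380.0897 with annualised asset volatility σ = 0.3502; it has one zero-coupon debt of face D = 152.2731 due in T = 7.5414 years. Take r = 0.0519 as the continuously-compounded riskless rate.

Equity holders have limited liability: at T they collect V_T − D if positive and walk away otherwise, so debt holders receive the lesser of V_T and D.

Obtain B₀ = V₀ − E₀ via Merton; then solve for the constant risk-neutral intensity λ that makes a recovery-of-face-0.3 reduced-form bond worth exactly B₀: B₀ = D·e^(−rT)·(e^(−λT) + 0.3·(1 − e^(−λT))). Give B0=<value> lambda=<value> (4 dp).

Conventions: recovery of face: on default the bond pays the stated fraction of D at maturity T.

B0=95.9023 lambda=0.0137

Work the structural quantities from V₀ = 380.0897 against face 152.2731:
d₁ = [ln(V₀/D) + (r + σ²/2)T] / (σ√T)
   = [ln(380.0897/152.2731) + (0.0519 + 0.5·0.3502²)·7.5414] / (0.3502·√7.5414)
   = [0.914732 + 0.853837] / 0.961706 = 1.838992
d₂ = d₁ − σ√T = 1.838992 − 0.961706 = 0.877287
N(d₁) = 0.967042,  N(d₂) = 0.809835,  e^(−rT) = 0.676111
E₀ = V₀·N(d₁) − D·e^(−rT)·N(d₂)
   = 380.0897·0.967042 − 152.2731·0.676111·0.809835 = 284.187382
B₀ = V₀ − E₀ = 380.0897 − 284.187382 = 95.902318
e^(−λT) = (B₀·e^(rT)/D − 0.3)/(1 − 0.3) = (95.9023·1.479048/152.2731 − 0.3)/0.7 = 0.90215895
λ = −ln(0.90215895)/7.5414 = 0.013653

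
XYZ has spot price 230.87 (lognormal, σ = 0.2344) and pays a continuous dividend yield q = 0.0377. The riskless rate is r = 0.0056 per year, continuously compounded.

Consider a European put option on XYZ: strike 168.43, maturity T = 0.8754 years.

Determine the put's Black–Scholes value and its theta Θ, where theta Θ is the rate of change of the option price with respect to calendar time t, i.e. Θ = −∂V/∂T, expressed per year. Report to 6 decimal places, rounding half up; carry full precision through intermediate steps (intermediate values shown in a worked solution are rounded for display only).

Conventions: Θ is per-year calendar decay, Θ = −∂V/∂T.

σ√T = 0.2344·√0.8754 = 0.219311
d₁ = (ln(S/K) + (r−q+σ²/2)T) / (σ√T) = (ln(230.87/168.43) + (0.0056−0.0377+0.2344²/2)·0.8754) / 0.219311 = (0.315335 − 0.004052) / 0.219311 = 1.419366
d₂ = d₁ − σ√T = 1.419366 − 0.219311 = 1.200055
e^{−rT} = 0.995110
e^{−qT} = 0.967536
N(−d₁) = 0.077896,  N(−d₂) = 0.115059
Put price V = K·e^{−rT}·N(−d₂) − S·e^{−qT}·N(−d₁) = 19.284622 − 17.400060 = 1.884563
φ(d₁) = (1/√(2π))·e^{−d₁²/2} = 0.145695
Θ = −S·e^{−qT}·φ(d₁)·σ/(2√T) − q·S·e^{−qT}·N(−d₁) + r·K·e^{−rT}·N(−d₂) = −4.076658 − 0.655982 + 0.107994 = -4.624646

price = 1.884563
Θ = -4.624646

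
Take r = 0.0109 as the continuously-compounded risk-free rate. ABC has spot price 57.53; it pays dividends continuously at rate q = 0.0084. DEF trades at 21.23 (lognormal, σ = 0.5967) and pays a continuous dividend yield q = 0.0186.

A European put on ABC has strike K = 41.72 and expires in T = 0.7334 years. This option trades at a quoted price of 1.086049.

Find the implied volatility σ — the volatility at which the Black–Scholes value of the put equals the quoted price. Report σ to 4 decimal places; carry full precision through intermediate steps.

sigma = 0.3553

At σ = 0.3553 the Black–Scholes value reproduces the quote:
σ√T = 0.3553·√0.7334 = 0.304275
d₁ = (ln(S/K) + (r−q+σ²/2)T) / (σ√T) = (ln(57.53/41.72) + (0.0109−0.0084+0.3553²/2)·0.7334) / 0.304275 = (0.321326 + 0.048125) / 0.304275 = 1.214202
d₂ = d₁ − σ√T = 1.214202 − 0.304275 = 0.909928
e^{−rT} = 0.992038
e^{−qT} = 0.993858
N(−d₁) = 0.112335,  N(−d₂) = 0.181430
V = K·e^{−rT}·N(−d₂) − S·e^{−qT}·N(−d₁) = 7.509003 − 6.422954 = 1.086049 (the quoted price), and the Black–Scholes price is strictly increasing in σ, so σ is unique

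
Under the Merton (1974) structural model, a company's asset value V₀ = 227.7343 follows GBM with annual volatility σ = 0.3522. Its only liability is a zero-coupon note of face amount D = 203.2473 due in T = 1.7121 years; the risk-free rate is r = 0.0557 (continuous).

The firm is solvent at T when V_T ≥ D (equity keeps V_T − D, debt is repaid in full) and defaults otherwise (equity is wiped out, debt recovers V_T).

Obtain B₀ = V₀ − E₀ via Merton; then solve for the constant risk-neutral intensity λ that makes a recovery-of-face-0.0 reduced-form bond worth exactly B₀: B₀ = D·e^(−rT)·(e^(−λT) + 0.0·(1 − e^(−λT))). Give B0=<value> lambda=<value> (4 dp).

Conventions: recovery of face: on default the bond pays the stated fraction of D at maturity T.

B0=164.9407 lambda=0.0663

Work the structural quantities from V₀ = 227.7343 against face 203.2473:
d₁ = [ln(V₀/D) + (r + σ²/2)T] / (σ√T)
   = [ln(227.7343/203.2473) + (0.0557 + 0.5·0.3522²)·1.7121] / (0.3522·√1.7121)
   = [0.113756 + 0.201553] / 0.460844 = 0.684198
d₂ = d₁ − σ√T = 0.684198 − 0.460844 = 0.223354
N(d₁) = 0.753075,  N(d₂) = 0.588370,  e^(−rT) = 0.909042
E₀ = V₀·N(d₁) − D·e^(−rT)·N(d₂)
   = 227.7343·0.753075 − 203.2473·0.909042·0.588370 = 62.793552
B₀ = V₀ − E₀ = 227.7343 − 62.793552 = 164.940748
e^(−λT) = (B₀·e^(rT)/D − 0)/(1 − 0) = (164.9407·1.100059/203.2473 − 0)/1 = 0.89272787
λ = −ln(0.89272787)/1.7121 = 0.066277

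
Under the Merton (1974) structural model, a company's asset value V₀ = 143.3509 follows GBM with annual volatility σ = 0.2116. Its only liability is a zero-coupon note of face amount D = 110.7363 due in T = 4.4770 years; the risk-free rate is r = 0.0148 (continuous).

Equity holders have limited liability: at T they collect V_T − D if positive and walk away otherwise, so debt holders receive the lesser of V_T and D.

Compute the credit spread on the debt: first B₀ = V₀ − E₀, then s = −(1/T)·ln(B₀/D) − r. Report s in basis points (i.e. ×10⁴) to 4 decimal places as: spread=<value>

Equity is a call on the firm's assets struck at D = 110.7363:
d₁ = [ln(V₀/D) + (r + σ²/2)T] / (σ√T)
   = [ln(143.3509/110.7363) + (0.0148 + 0.5·0.2116²)·4.4770] / (0.2116·√4.4770)
   = [0.258144 + 0.166487] / 0.447723 = 0.948424
d₂ = d₁ − σ√T = 0.948424 − 0.447723 = 0.500702
N(d₁) = 0.828543,  N(d₂) = 0.691709,  e^(−rT) = 0.935888
E₀ = V₀·N(d₁) − D·e^(−rT)·N(d₂)
   = 143.3509·0.828543 − 110.7363·0.935888·0.691709 = 47.085900
B₀ = V₀ − E₀ = 143.3509 − 47.085900 = 96.265000
spread = −(1/T)·ln(B₀/D) − r = −(1/4.4770)·ln(96.265000/110.7363) − 0.0148 = 0.01648142
in basis points: 0.01648142 × 10⁴ = 164.8142 bp

spread=164.8142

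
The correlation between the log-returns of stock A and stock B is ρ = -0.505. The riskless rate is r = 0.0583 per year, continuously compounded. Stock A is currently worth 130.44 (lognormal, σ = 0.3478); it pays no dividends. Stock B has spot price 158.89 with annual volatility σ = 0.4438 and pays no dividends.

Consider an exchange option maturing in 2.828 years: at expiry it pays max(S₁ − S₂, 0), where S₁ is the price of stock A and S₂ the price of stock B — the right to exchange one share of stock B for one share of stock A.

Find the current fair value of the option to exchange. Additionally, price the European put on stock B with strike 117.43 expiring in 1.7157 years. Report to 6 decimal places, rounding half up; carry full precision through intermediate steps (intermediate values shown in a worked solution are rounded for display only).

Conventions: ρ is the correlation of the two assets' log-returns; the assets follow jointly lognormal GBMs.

exchange price = 49.847412
price(stock B put K=117.43) = 10.678276

σ_eff = √(σ₁² + σ₂² − 2ρσ₁σ₂) = √(0.3478² + 0.4438² − 2·-0.505·0.3478·0.4438) = 0.688346
d₁ = (ln(S₁/S₂) + (q₂ − q₁ + σ_eff²/2)T) / (σ_eff√T) = (ln(130.44/158.89) + (0.0 − 0.0 + 0.236910)·2.828) / 1.157568 = 0.408342
d₂ = d₁ − σ_eff√T = 0.408342 − 1.157568 = -0.749227
N(d₁) = 0.658489,  N(d₂) = 0.226860
V = S₁·e^{−q₁T}·N(d₁) − S₂·e^{−q₂T}·N(d₂) = 85.893249 − 36.045837 = 49.847412
[vanilla: stock B put K=117.43]
σ√T = 0.4438·√1.7157 = 0.581310
d₁ = (ln(S/K) + (r+σ²/2)T) / (σ√T) = (ln(158.89/117.43) + (0.0583+0.4438²/2)·1.7157) / 0.581310 = (0.302370 + 0.268986) / 0.581310 = 0.982876
d₂ = d₁ − σ√T = 0.982876 − 0.581310 = 0.401566
e^{−rT} = 0.904815
N(−d₁) = 0.162834,  N(−d₂) = 0.344002
price = K·e^{−rT}·N(−d₂) − S·N(−d₁) = 36.551011 − 25.872735 = 10.678276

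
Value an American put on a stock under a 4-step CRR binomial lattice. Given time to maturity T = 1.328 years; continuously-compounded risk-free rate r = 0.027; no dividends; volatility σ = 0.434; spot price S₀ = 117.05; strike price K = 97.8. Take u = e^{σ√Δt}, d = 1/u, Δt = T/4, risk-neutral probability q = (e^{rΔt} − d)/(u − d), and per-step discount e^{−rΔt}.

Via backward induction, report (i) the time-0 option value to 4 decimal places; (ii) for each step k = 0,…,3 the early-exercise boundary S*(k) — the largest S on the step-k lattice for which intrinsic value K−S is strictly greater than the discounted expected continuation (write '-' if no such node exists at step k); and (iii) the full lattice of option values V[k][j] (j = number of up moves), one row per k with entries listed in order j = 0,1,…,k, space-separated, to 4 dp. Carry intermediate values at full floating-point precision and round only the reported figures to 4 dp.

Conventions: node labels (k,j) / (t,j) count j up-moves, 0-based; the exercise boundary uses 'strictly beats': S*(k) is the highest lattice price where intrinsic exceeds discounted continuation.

params: Δt=0.33200 u=1.28411 d=0.77875 q=0.45562 e^(-rΔt)=0.99108
t_4 payoffs: 54.7515 26.8153 0.0000 0.0000 0.0000
t_3: node(3,0) S=55.2792 payoff=42.5208 vs cont=41.6481 → 42.5208 [stop]  node(3,1) S=91.1524 payoff=6.6476 vs cont=14.4673 → 14.4673 [wait]  node(3,2) S=150.3055 payoff=0.0000 vs cont=0.0000 → 0.0000 [wait]  node(3,3) S=247.8457 payoff=0.0000 vs cont=0.0000 → 0.0000 [wait]  ⇒ S*(3)=55.2792
t_2: node(2,0) S=70.9847 payoff=26.8153 vs cont=29.4736 → 29.4736 [wait]  node(2,1) S=117.0500 payoff=0.0000 vs cont=7.8054 → 7.8054 [wait]  node(2,2) S=193.0092 payoff=0.0000 vs cont=0.0000 → 0.0000 [wait]  ⇒ S*(2)=-
t_1: node(1,0) S=91.1524 payoff=6.6476 vs cont=19.4261 → 19.4261 [wait]  node(1,1) S=150.3055 payoff=0.0000 vs cont=4.2111 → 4.2111 [wait]  ⇒ S*(1)=-
t_0: node(0,0) S=117.0500 payoff=0.0000 vs cont=12.3823 → 12.3823 [wait]  ⇒ S*(0)=-

price = 12.3823
boundary = - - - 55.2792
tree:
12.3823
19.4261 4.2111
29.4736 7.8054 0.0000
42.5208 14.4673 0.0000 0.0000
54.7515 26.8153 0.0000 0.0000 0.0000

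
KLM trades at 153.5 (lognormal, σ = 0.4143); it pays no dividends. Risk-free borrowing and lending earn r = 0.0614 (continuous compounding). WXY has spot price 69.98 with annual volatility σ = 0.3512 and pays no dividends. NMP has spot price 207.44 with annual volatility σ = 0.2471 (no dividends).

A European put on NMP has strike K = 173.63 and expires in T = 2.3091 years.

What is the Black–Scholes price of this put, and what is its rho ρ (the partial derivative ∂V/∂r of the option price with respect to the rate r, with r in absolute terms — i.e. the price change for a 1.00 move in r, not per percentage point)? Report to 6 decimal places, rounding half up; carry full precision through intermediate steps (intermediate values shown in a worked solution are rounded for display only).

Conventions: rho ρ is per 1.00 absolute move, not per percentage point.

σ√T = 0.2471·√2.3091 = 0.375486
d₁ = (ln(S/K) + (r+σ²/2)T) / (σ√T) = (ln(207.44/173.63) + (0.0614+0.2471²/2)·2.3091) / 0.375486 = (0.177916 + 0.212274) / 0.375486 = 1.039157
d₂ = d₁ − σ√T = 1.039157 − 0.375486 = 0.663671
e^{−rT} = 0.867813
N(−d₁) = 0.149366,  N(−d₂) = 0.253451
Put price V = K·e^{−rT}·N(−d₂) − S·N(−d₁) = 38.189523 − 30.984450 = 7.205073
ρ = −K·T·e^{−rT}·N(−d₂) = -88.183428

price = 7.205073
ρ = -88.183428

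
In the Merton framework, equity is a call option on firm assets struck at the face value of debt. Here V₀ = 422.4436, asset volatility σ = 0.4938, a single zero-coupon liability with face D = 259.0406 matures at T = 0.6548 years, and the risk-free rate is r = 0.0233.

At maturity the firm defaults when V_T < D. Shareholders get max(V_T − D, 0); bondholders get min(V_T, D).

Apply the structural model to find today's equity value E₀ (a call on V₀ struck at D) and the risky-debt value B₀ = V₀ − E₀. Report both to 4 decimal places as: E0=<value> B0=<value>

Equity is a call on the firm's assets struck at D = 259.0406:
d₁ = [ln(V₀/D) + (r + σ²/2)T] / (σ√T)
   = [ln(422.4436/259.0406) + (0.0233 + 0.5·0.4938²)·0.6548] / (0.4938·√0.6548)
   = [0.489071 + 0.095090] / 0.399582 = 1.461931
d₂ = d₁ − σ√T = 1.461931 − 0.399582 = 1.062350
N(d₁) = 0.928120,  N(d₂) = 0.855961,  e^(−rT) = 0.984859
E₀ = V₀·N(d₁) − D·e^(−rT)·N(d₂)
   = 422.4436·0.928120 − 259.0406·0.984859·0.855961 = 173.706763
B₀ = V₀ − E₀ = 422.4436 − 173.706763 = 248.736837

E0=173.7068 B0=248.7368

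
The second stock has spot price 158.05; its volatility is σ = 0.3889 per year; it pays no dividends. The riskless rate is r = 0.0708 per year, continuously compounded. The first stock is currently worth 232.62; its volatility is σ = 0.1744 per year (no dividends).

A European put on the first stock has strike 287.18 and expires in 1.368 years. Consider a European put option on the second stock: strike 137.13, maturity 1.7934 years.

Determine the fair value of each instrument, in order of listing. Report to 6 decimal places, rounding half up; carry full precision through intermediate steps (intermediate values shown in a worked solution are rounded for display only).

price(the first stock put K=287.18) = 37.088958
price(the second stock put K=137.13) = 13.632087

[the first stock put K=287.18]
σ√T = 0.1744·√1.368 = 0.203981
d₁ = (ln(S/K) + (r+σ²/2)T) / (σ√T) = (ln(232.62/287.18) + (0.0708+0.1744²/2)·1.368) / 0.203981 = (-0.210703 + 0.117659) / 0.203981 = -0.456143
d₂ = d₁ − σ√T = -0.456143 − 0.203981 = -0.660124
e^{−rT} = 0.907688
N(−d₁) = 0.675856,  N(−d₂) = 0.745413
price = K·e^{−rT}·N(−d₂) − S·N(−d₁) = 194.306682 − 157.217723 = 37.088958
[the second stock put K=137.13]
σ√T = 0.3889·√1.7934 = 0.520807
d₁ = (ln(S/K) + (r+σ²/2)T) / (σ√T) = (ln(158.05/137.13) + (0.0708+0.3889²/2)·1.7934) / 0.520807 = (0.141982 + 0.262593) / 0.520807 = 0.776823
d₂ = d₁ − σ√T = 0.776823 − 0.520807 = 0.256016
e^{−rT} = 0.880758
N(−d₁) = 0.218632,  N(−d₂) = 0.398969
price = K·e^{−rT}·N(−d₂) − S·N(−d₁) = 48.186814 − 34.554727 = 13.632087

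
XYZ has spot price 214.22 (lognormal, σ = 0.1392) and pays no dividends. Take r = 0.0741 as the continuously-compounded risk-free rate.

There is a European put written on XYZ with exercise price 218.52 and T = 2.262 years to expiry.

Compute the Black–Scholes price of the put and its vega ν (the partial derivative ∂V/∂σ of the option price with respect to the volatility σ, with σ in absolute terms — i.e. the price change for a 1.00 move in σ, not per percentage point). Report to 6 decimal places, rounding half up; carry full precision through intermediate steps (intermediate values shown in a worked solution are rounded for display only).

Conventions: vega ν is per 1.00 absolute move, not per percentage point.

price = 5.876211
ν = 92.558665

σ√T = 0.1392·√2.262 = 0.209356
d₁ = (ln(S/K) + (r+σ²/2)T) / (σ√T) = (ln(214.22/218.52) + (0.0741+0.1392²/2)·2.262) / 0.209356 = (-0.019874 + 0.189529) / 0.209356 = 0.810367
d₂ = d₁ − σ√T = 0.810367 − 0.209356 = 0.601011
e^{−rT} = 0.845680
N(−d₁) = 0.208865,  N(−d₂) = 0.273916
Put price V = K·e^{−rT}·N(−d₂) − S·N(−d₁) = 50.619218 − 44.743007 = 5.876211
φ(d₁) = (1/√(2π))·e^{−d₁²/2} = 0.287284
ν = S·φ(d₁)·√T = 92.558665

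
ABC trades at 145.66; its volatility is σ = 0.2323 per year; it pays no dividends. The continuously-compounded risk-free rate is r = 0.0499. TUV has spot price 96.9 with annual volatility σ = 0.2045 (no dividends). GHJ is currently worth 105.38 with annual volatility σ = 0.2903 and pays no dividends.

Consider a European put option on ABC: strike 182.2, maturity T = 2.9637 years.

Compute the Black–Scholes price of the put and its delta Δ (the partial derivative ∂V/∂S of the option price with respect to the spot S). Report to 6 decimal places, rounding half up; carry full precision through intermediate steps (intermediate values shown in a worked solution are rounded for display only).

price = 30.167316
Δ = -0.495986

σ√T = 0.2323·√2.9637 = 0.399914
d₁ = (ln(S/K) + (r+σ²/2)T) / (σ√T) = (ln(145.66/182.2) + (0.0499+0.2323²/2)·2.9637) / 0.399914 = (-0.223830 + 0.227854) / 0.399914 = 0.010063
d₂ = d₁ − σ√T = 0.010063 − 0.399914 = -0.389851
e^{−rT} = 0.862527
N(−d₁) = 0.495986,  N(−d₂) = 0.651677
Put price V = K·e^{−rT}·N(−d₂) − S·N(−d₁) = 102.412572 − 72.245256 = 30.167316
Δ = −N(−d₁) = -0.495986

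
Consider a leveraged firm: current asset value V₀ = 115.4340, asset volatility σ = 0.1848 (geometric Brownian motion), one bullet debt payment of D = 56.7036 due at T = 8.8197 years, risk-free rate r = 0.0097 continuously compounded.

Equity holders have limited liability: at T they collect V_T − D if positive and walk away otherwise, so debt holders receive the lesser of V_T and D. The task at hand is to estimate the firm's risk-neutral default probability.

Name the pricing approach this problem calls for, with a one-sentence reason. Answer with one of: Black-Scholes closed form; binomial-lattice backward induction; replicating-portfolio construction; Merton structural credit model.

framework: Merton structural credit model

Key observation: with the firm-asset dynamics (V₀ = 115.4340) and a single zero-coupon liability of face 56.7036 given, debt value, spread, and default probability all derive from the option view of the balance sheet.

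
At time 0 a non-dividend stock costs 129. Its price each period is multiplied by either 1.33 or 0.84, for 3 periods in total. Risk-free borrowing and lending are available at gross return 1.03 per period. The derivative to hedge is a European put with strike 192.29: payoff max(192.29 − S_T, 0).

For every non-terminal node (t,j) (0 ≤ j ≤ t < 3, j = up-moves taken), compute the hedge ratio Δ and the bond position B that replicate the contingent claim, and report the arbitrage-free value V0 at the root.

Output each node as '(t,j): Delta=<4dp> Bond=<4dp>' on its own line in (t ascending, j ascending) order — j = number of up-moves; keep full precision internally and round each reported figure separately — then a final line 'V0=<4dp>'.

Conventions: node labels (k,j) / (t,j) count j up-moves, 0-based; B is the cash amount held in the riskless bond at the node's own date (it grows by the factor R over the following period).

Since d<R<u, set p* = (R−d)/(u−d) = 0.3878; price each node as the discounted p*-expectation of its children.
Payoffs at expiry: V(3,0)=115.8312, V(3,1)=71.2302, V(3,2)=0.6120, V(3,3)=0.0000
Node (2,0) S=91.0224: V=(p*·71.2302+(1−p*)·115.8312)/1.03=95.6669; Δ=(71.2302−115.8312)/(121.0598−76.4588)=-1.0000; B=V−Δ·S=186.6893
Node (2,1) S=144.1188: V=(p*·0.6120+(1−p*)·71.2302)/1.03=42.5705; Δ=(0.6120−71.2302)/(191.6780−121.0598)=-1.0000; B=V−Δ·S=186.6893
Node (2,2) S=228.1881: V=(p*·0.0000+(1−p*)·0.6120)/1.03=0.3638; Δ=(0.0000−0.6120)/(303.4902−191.6780)=-0.0055; B=V−Δ·S=1.6127
Node (1,0) S=108.3600: V=(p*·42.5705+(1−p*)·95.6669)/1.03=72.8918; Δ=(42.5705−95.6669)/(144.1188−91.0224)=-1.0000; B=V−Δ·S=181.2518
Node (1,1) S=171.5700: V=(p*·0.3638+(1−p*)·42.5705)/1.03=25.4414; Δ=(0.3638−42.5705)/(228.1881−144.1188)=-0.5020; B=V−Δ·S=111.5776
Node (0,0) S=129.0000: V=(p*·25.4414+(1−p*)·72.8918)/1.03=52.9055; Δ=(25.4414−72.8918)/(171.5700−108.3600)=-0.7507; B=V−Δ·S=149.7430
Sanity check at the root: Δ(0,0)·S0 + B(0,0) reproduces V0 = 52.9055.

(0,0): Delta=-0.7507 Bond=149.7430
(1,0): Delta=-1.0000 Bond=181.2518
(1,1): Delta=-0.5020 Bond=111.5776
(2,0): Delta=-1.0000 Bond=186.6893
(2,1): Delta=-1.0000 Bond=186.6893
(2,2): Delta=-0.0055 Bond=1.6127
V0=52.9055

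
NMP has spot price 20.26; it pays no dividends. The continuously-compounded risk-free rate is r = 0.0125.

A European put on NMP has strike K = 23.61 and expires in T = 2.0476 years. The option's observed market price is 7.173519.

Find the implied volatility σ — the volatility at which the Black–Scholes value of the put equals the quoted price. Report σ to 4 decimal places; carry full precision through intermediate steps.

At σ = 0.4701 the Black–Scholes value reproduces the quote:
σ√T = 0.4701·√2.0476 = 0.672687
d₁ = (ln(S/K) + (r+σ²/2)T) / (σ√T) = (ln(20.26/23.61) + (0.0125+0.4701²/2)·2.0476) / 0.672687 = (-0.153022 + 0.251849) / 0.672687 = 0.146914
d₂ = d₁ − σ√T = 0.146914 − 0.672687 = -0.525773
e^{−rT} = 0.974730
N(−d₁) = 0.441600,  N(−d₂) = 0.700477
V = K·e^{−rT}·N(−d₂) − S·N(−d₁) = 16.120338 − 8.946818 = 7.173519 (the quoted price), and the Black–Scholes price is strictly increasing in σ, so σ is unique

sigma = 0.4701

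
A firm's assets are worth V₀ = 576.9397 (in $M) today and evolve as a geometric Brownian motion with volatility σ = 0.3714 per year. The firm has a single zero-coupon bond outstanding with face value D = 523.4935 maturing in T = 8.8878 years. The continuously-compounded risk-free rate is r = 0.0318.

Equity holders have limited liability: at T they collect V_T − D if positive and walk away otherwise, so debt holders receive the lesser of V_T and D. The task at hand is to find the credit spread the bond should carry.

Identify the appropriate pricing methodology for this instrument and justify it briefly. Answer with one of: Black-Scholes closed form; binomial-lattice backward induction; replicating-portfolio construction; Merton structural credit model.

framework: Merton structural credit model

Key observation: assets follow a GBM and default happens iff V_T < 523.4935; valuing claims on that split (equity as a call, risky debt as the residual) is the structural model's definition.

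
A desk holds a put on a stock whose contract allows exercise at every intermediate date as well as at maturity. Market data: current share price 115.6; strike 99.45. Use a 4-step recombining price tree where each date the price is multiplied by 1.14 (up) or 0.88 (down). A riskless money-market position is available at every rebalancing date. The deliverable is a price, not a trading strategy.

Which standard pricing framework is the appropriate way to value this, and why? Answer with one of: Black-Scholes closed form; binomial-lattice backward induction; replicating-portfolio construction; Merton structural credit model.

framework: binomial-lattice backward induction

Key observation: the put (strike 99.45 on spot 115.6) is American-style on a 4-step discrete price model, so the early-exercise decision at every node requires stepwise backward valuation — a closed form cannot price the exercise right.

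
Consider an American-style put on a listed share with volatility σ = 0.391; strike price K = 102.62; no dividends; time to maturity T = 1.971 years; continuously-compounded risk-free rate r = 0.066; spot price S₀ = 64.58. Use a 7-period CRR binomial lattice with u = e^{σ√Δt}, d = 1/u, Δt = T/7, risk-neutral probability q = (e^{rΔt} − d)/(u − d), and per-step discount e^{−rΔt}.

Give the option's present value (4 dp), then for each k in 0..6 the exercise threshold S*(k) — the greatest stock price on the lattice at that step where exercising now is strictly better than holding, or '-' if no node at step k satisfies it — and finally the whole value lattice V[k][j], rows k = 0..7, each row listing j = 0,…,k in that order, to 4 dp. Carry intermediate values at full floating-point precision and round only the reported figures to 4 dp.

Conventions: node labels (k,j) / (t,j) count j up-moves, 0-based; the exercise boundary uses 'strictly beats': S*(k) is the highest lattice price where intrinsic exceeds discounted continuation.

Δt=0.28157  u=1.23057  d=0.81263  q=0.49320  discount=0.98159
step 7 (expiry): payoffs max(K−S,0) = 87.5069 79.7342 67.9640 50.1403 23.1498 0.0000 0.0000 0.0000
step 6: (k=6,j=0): S=18.5977, K−S=84.0223, hold=82.1328 ⇒ V=84.0223 exercise | (k=6,j=1): S=28.1626, K−S=74.4574, hold=72.5680 ⇒ V=74.4574 exercise | (k=6,j=2): S=42.6467, K−S=59.9733, hold=58.0839 ⇒ V=59.9733 exercise | (k=6,j=3): S=64.5800, K−S=38.0400, hold=36.1506 ⇒ V=38.0400 exercise | (k=6,j=4): S=97.7937, K−S=4.8263, hold=11.5164 ⇒ V=11.5164 continue | (k=6,j=5): S=148.0892, K−S=0.0000, hold=0.0000 ⇒ V=0.0000 continue | (k=6,j=6): S=224.2519, K−S=0.0000, hold=0.0000 ⇒ V=0.0000 continue  boundary S*=64.5800
step 5: (k=5,j=0): S=22.8858, K−S=79.7342, hold=77.8447 ⇒ V=79.7342 exercise | (k=5,j=1): S=34.6560, K−S=67.9640, hold=66.0745 ⇒ V=67.9640 exercise | (k=5,j=2): S=52.4797, K−S=50.1403, hold=48.2508 ⇒ V=50.1403 exercise | (k=5,j=3): S=79.4702, K−S=23.1498, hold=24.4991 ⇒ V=24.4991 continue | (k=5,j=4): S=120.3420, K−S=0.0000, hold=5.7291 ⇒ V=5.7291 continue | (k=5,j=5): S=182.2341, K−S=0.0000, hold=0.0000 ⇒ V=0.0000 continue  boundary S*=52.4797
step 4: (k=4,j=0): S=28.1626, K−S=74.4574, hold=72.5680 ⇒ V=74.4574 exercise | (k=4,j=1): S=42.6467, K−S=59.9733, hold=58.0839 ⇒ V=59.9733 exercise | (k=4,j=2): S=64.5800, K−S=38.0400, hold=36.8038 ⇒ V=38.0400 exercise | (k=4,j=3): S=97.7937, K−S=4.8263, hold=14.9611 ⇒ V=14.9611 continue | (k=4,j=4): S=148.0892, K−S=0.0000, hold=2.8501 ⇒ V=2.8501 continue  boundary S*=64.5800
step 3: (k=3,j=0): S=34.6560, K−S=67.9640, hold=66.0745 ⇒ V=67.9640 exercise | (k=3,j=1): S=52.4797, K−S=50.1403, hold=48.2508 ⇒ V=50.1403 exercise | (k=3,j=2): S=79.4702, K−S=23.1498, hold=26.1668 ⇒ V=26.1668 continue | (k=3,j=3): S=120.3420, K−S=0.0000, hold=8.8225 ⇒ V=8.8225 continue  boundary S*=52.4797
step 2: (k=2,j=0): S=42.6467, K−S=59.9733, hold=58.0839 ⇒ V=59.9733 exercise | (k=2,j=1): S=64.5800, K−S=38.0400, hold=37.6111 ⇒ V=38.0400 exercise | (k=2,j=2): S=97.7937, K−S=4.8263, hold=17.2883 ⇒ V=17.2883 continue  boundary S*=64.5800
step 1: (k=1,j=0): S=52.4797, K−S=50.1403, hold=48.2508 ⇒ V=50.1403 exercise | (k=1,j=1): S=79.4702, K−S=23.1498, hold=27.2934 ⇒ V=27.2934 continue  boundary S*=52.4797
step 0: (k=0,j=0): S=64.5800, K−S=38.0400, hold=38.1565 ⇒ V=38.1565 continue  boundary S*=-

price = 38.1565
boundary = - 52.4797 64.5800 52.4797 64.5800 52.4797 64.5800
tree:
38.1565
50.1403 27.2934
59.9733 38.0400 17.2883
67.9640 50.1403 26.1668 8.8225
74.4574 59.9733 38.0400 14.9611 2.8501
79.7342 67.9640 50.1403 24.4991 5.7291 0.0000
84.0223 74.4574 59.9733 38.0400 11.5164 0.0000 0.0000
87.5069 79.7342 67.9640 50.1403 23.1498 0.0000 0.0000 0.0000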